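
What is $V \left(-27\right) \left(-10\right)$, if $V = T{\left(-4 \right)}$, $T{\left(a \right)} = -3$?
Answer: $-810$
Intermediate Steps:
$V = -3$
$V \left(-27\right) \left(-10\right) = \left(-3\right) \left(-27\right) \left(-10\right) = 81 \left(-10\right) = -810$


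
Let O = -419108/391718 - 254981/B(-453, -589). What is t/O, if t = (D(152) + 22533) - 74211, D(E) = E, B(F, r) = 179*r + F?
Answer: -1068563416027256/27751907943 ≈ -38504.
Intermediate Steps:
B(F, r) = F + 179*r
t = -51526 (t = (152 + 22533) - 74211 = 22685 - 74211 = -51526)
O = 27751907943/20738334356 (O = -419108/391718 - 254981/(-453 + 179*(-589)) = -419108*1/391718 - 254981/(-453 - 105431) = -209554/195859 - 254981/(-105884) = -209554/195859 - 254981*(-1/105884) = -209554/195859 + 254981/105884 = 27751907943/20738334356 ≈ 1.3382)
t/O = -51526/27751907943/20738334356 = -51526*20738334356/27751907943 = -1068563416027256/27751907943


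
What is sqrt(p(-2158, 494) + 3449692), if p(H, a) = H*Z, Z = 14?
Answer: 2*sqrt(854870) ≈ 1849.2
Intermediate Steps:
p(H, a) = 14*H (p(H, a) = H*14 = 14*H)
sqrt(p(-2158, 494) + 3449692) = sqrt(14*(-2158) + 3449692) = sqrt(-30212 + 3449692) = sqrt(3419480) = 2*sqrt(854870)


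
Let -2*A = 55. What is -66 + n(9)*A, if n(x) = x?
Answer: -627/2 ≈ -313.50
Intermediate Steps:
A = -55/2 (A = -½*55 = -55/2 ≈ -27.500)
-66 + n(9)*A = -66 + 9*(-55/2) = -66 - 495/2 = -627/2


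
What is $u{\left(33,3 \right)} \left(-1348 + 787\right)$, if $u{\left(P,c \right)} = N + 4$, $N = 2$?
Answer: $-3366$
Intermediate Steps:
$u{\left(P,c \right)} = 6$ ($u{\left(P,c \right)} = 2 + 4 = 6$)
$u{\left(33,3 \right)} \left(-1348 + 787\right) = 6 \left(-1348 + 787\right) = 6 \left(-561\right) = -3366$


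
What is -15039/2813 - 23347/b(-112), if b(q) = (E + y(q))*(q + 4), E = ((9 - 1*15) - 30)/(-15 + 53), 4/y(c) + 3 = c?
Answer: -136985719/607608 ≈ -225.45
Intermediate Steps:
y(c) = 4/(-3 + c)
E = -18/19 (E = ((9 - 15) - 30)/38 = (-6 - 30)*(1/38) = -36*1/38 = -18/19 ≈ -0.94737)
b(q) = (4 + q)*(-18/19 + 4/(-3 + q)) (b(q) = (-18/19 + 4/(-3 + q))*(q + 4) = (-18/19 + 4/(-3 + q))*(4 + q) = (4 + q)*(-18/19 + 4/(-3 + q)))
-15039/2813 - 23347/b(-112) = -15039/2813 - 23347*19*(-3 - 112)/(2*(260 - 9*(-112)² + 29*(-112))) = -15039*1/2813 - 23347*(-2185/(2*(260 - 9*12544 - 3248))) = -15039/2813 - 23347*(-2185/(2*(260 - 112896 - 3248))) = -15039/2813 - 23347/((2/19)*(-1/115)*(-115884)) = -15039/2813 - 23347/231768/2185 = -15039/2813 - 23347*2185/231768 = -15039/2813 - 1378735/6264 = -136985719/607608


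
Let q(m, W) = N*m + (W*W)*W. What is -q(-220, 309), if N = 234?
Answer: -29452149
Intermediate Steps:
q(m, W) = W**3 + 234*m (q(m, W) = 234*m + (W*W)*W = 234*m + W**2*W = 234*m + W**3 = W**3 + 234*m)
-q(-220, 309) = -(309**3 + 234*(-220)) = -(29503629 - 51480) = -1*29452149 = -29452149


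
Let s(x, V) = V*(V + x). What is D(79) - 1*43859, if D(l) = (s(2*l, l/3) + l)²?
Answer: 1967629825/81 ≈ 2.4292e+7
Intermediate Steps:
D(l) = (l + 7*l²/9)² (D(l) = ((l/3)*(l/3 + 2*l) + l)² = ((l/3)*(7*l/3) + l)² = (7*l²/9 + l)² = (l + 7*l²/9)²)
D(79) - 1*43859 = (1/81)*79²*(9 + 7*79)² - 1*43859 = (1/81)*6241*(9 + 553)² - 43859 = (1/81)*6241*562² - 43859 = (1/81)*6241*315844 - 43859 = 1971182404/81 - 43859 = 1967629825/81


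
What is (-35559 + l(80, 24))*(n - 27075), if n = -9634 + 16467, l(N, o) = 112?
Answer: 717518174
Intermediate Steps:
n = 6833
(-35559 + l(80, 24))*(n - 27075) = (-35559 + 112)*(6833 - 27075) = -35447*(-20242) = 717518174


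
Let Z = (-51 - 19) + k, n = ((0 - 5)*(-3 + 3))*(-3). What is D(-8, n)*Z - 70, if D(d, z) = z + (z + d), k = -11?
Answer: 578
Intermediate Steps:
n = 0 (n = -5*0*(-3) = 0*(-3) = 0)
D(d, z) = d + 2*z (D(d, z) = z + (d + z) = d + 2*z)
Z = -81 (Z = (-51 - 19) - 11 = -70 - 11 = -81)
D(-8, n)*Z - 70 = (-8 + 2*0)*(-81) - 70 = (-8 + 0)*(-81) - 70 = -8*(-81) - 70 = 648 - 70 = 578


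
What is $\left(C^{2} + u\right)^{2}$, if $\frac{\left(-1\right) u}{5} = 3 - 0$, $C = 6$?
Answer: $441$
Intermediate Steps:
$u = -15$ ($u = - 5 \left(3 - 0\right) = - 5 \left(3 + 0\right) = \left(-5\right) 3 = -15$)
$\left(C^{2} + u\right)^{2} = \left(6^{2} - 15\right)^{2} = \left(36 - 15\right)^{2} = 21^{2} = 441$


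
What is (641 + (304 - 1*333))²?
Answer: 374544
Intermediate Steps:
(641 + (304 - 1*333))² = (641 + (304 - 333))² = (641 - 29)² = 612² = 374544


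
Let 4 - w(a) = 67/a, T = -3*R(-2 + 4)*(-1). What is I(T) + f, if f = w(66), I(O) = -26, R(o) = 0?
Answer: -1519/66 ≈ -23.015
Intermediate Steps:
T = 0 (T = -3*0*(-1) = 0*(-1) = 0)
w(a) = 4 - 67/a
f = 197/66 (f = 4 - 67/66 = 197/66 ≈ 2.9848)
I(T) + f = -26 + 197/66 = -1519/66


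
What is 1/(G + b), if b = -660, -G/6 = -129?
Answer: 1/114 ≈ 0.0087719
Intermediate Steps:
G = 774 (G = -6*(-129) = 774)
1/(G + b) = 1/(774 - 660) = 1/114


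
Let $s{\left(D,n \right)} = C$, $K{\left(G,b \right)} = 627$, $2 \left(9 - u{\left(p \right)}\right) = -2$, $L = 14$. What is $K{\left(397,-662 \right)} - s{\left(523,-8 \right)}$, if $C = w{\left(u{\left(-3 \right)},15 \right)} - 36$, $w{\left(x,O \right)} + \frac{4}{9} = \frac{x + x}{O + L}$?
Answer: $\frac{172979}{261} \approx 662.75$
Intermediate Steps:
$u{\left(p \right)} = 10$ ($u{\left(p \right)} = 9 - -1 = 9 + 1 = 10$)
$w{\left(x,O \right)} = - \frac{4}{9} + \frac{2 x}{14 + O}$ ($w{\left(x,O \right)} = - \frac{4}{9} + \frac{x + x}{O + 14} = - \frac{4}{9} + \frac{2 x}{14 + O}$)
$C = - \frac{9332}{261}$ ($C = \frac{2 \left(-28 - 30 + 9 \cdot 10\right)}{9 \left(14 + 15\right)} - 36 = \frac{2 \left(-28 - 30 + 90\right)}{9 \cdot 29} - 36 = \frac{2}{9} \cdot \frac{1}{29} \cdot 32 - 36 = \frac{64}{261} - 36 = - \frac{9332}{261} \approx -35.755$)
$s{\left(D,n \right)} = - \frac{9332}{261}$
$K{\left(397,-662 \right)} - s{\left(523,-8 \right)} = 627 - - \frac{9332}{261} = 627 + \frac{9332}{261} = \frac{172979}{261}$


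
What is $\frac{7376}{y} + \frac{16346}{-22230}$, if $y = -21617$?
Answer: $- \frac{258659981}{240272955} \approx -1.0765$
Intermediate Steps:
$\frac{7376}{y} + \frac{16346}{-22230} = \frac{7376}{-21617} + \frac{16346}{-22230} = 7376 \left(- \frac{1}{21617}\right) + 16346 \left(- \frac{1}{22230}\right) = - \frac{7376}{21617} - \frac{8173}{11115} = - \frac{258659981}{240272955}$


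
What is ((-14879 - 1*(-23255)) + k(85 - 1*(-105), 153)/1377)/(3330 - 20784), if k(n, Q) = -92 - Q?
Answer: -11533507/24034158 ≈ -0.47988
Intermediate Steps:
((-14879 - 1*(-23255)) + k(85 - 1*(-105), 153)/1377)/(3330 - 20784) = ((-14879 - 1*(-23255)) + (-92 - 1*153)/1377)/(3330 - 20784) = ((-14879 + 23255) + (-92 - 153)*(1/1377))/(-17454) = (8376 - 245*1/1377)*(-1/17454) = (8376 - 245/1377)*(-1/17454) = (11533507/1377)*(-1/17454) = -11533507/24034158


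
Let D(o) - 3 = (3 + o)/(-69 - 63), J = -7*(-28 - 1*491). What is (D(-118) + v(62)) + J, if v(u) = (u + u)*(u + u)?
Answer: 2509699/132 ≈ 19013.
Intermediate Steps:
J = 3633 (J = -7*(-28 - 491) = -7*(-519) = 3633)
v(u) = 4*u² (v(u) = (2*u)*(2*u) = 4*u²)
D(o) = 131/44 - o/132 (D(o) = 3 + (3 + o)/(-69 - 63) = 3 + (3 + o)/(-132) = 3 + (3 + o)*(-1/132) = 3 + (-1/44 - o/132) = 131/44 - o/132)
(D(-118) + v(62)) + J = ((131/44 - 1/132*(-118)) + 4*62²) + 3633 = ((131/44 + 59/66) + 4*3844) + 3633 = (511/132 + 15376) + 3633 = 2030143/132 + 3633 = 2509699/132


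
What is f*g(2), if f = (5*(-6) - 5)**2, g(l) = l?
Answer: 2450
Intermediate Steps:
f = 1225 (f = (-30 - 5)**2 = (-35)**2 = 1225)
f*g(2) = 1225*2 = 2450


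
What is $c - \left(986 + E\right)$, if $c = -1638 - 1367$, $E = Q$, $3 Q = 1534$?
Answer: $- \frac{13507}{3} \approx -4502.3$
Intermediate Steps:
$Q = \frac{1534}{3}$ ($Q = \frac{1}{3} \cdot 1534 = \frac{1534}{3} \approx 511.33$)
$E = \frac{1534}{3} \approx 511.33$
$c = -3005$ ($c = -1638 - 1367 = -3005$)
$c - \left(986 + E\right) = -3005 - \left(986 + \frac{1534}{3}\right) = -3005 - \frac{4492}{3} = - \frac{13507}{3}$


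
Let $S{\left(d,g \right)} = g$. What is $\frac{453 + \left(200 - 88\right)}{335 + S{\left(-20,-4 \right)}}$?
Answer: $\frac{565}{331} \approx 1.7069$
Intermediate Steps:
$\frac{453 + \left(200 - 88\right)}{335 + S{\left(-20,-4 \right)}} = \frac{453 + \left(200 - 88\right)}{335 - 4} = \frac{453 + \left(200 - 88\right)}{331} = \left(453 + 112\right) \frac{1}{331} = 565 \cdot \frac{1}{331} = \frac{565}{331}$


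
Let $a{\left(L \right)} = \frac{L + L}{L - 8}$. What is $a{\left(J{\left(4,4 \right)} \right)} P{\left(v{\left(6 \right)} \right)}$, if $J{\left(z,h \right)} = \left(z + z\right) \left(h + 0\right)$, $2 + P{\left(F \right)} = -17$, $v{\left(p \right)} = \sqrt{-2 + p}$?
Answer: $- \frac{152}{3} \approx -50.667$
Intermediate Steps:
$P{\left(F \right)} = -19$ ($P{\left(F \right)} = -2 - 17 = -19$)
$J{\left(z,h \right)} = 2 h z$ ($J{\left(z,h \right)} = 2 z h = 2 h z$)
$a{\left(L \right)} = \frac{2 L}{-8 + L}$
$a{\left(J{\left(4,4 \right)} \right)} P{\left(v{\left(6 \right)} \right)} = \frac{2 \cdot 2 \cdot 4 \cdot 4}{-8 + 2 \cdot 4 \cdot 4} \left(-19\right) = 2 \cdot 32 \frac{1}{-8 + 32} \left(-19\right) = 2 \cdot 32 \cdot \frac{1}{24} \left(-19\right) = \frac{8}{3} \left(-19\right) = - \frac{152}{3}$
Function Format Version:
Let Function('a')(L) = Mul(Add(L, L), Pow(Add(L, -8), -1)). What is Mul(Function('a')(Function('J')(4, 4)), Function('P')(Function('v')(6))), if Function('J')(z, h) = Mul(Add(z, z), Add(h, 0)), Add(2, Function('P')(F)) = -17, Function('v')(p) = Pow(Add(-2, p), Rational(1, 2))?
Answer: Rational(-152, 3) ≈ -50.667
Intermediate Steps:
Function('P')(F) = -19 (Function('P')(F) = Add(-2, -17) = -19)
Function('J')(z, h) = Mul(2, h, z) (Function('J')(z, h) = Mul(Mul(2, z), h) = Mul(2, h, z))
Function('a')(L) = Mul(2, L, Pow(Add(-8, L), -1)) (Function('a')(L) = Mul(Mul(2, L), Pow(Add(-8, L), -1)) = Mul(2, L, Pow(Add(-8, L), -1)))
Mul(Function('a')(Function('J')(4, 4)), Function('P')(Function('v')(6))) = Mul(Mul(2, Mul(2, 4, 4), Pow(Add(-8, Mul(2, 4, 4)), -1)), -19) = Mul(Mul(2, 32, Pow(Add(-8, 32), -1)), -19) = Mul(Mul(2, 32, Pow(24, -1)), -19) = Mul(Mul(2, 32, Rational(1, 24)), -19) = Mul(Rational(8, 3), -19) = Rational(-152, 3)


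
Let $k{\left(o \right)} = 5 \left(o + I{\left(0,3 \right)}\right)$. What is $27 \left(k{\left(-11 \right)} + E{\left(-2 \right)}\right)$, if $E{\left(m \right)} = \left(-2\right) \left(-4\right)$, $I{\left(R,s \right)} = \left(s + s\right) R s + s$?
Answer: $-864$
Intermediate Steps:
$I{\left(R,s \right)} = s + 2 R s^{2}$ ($I{\left(R,s \right)} = 2 s R s + s = 2 R s s + s = 2 R s^{2} + s = s + 2 R s^{2}$)
$E{\left(m \right)} = 8$
$k{\left(o \right)} = 15 + 5 o$ ($k{\left(o \right)} = 5 \left(o + 3 \left(1 + 2 \cdot 0 \cdot 3\right)\right) = 5 \left(o + 3 \left(1 + 0\right)\right) = 5 \left(o + 3 \cdot 1\right) = 5 \left(o + 3\right) = 5 \left(3 + o\right) = 15 + 5 o$)
$27 \left(k{\left(-11 \right)} + E{\left(-2 \right)}\right) = 27 \left(\left(15 + 5 \left(-11\right)\right) + 8\right) = 27 \left(\left(15 - 55\right) + 8\right) = 27 \left(-40 + 8\right) = 27 \left(-32\right) = -864$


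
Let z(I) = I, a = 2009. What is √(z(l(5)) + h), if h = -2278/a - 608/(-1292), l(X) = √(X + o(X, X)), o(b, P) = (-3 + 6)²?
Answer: √(-15789838 + 23804641*√14)/4879 ≈ 1.7545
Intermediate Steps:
o(b, P) = 9 (o(b, P) = 3² = 9)
l(X) = √(9 + X) (l(X) = √(X + 9) = √(9 + X))
h = -22654/34153 (h = -2278/2009 - 608/(-1292) = -2278*1/2009 - 608*(-1/1292) = -2278/2009 + 8/17 = -22654/34153 ≈ -0.66331)
√(z(l(5)) + h) = √(√(9 + 5) - 22654/34153) = √(√14 - 22654/34153) = √(-22654/34153 + √14)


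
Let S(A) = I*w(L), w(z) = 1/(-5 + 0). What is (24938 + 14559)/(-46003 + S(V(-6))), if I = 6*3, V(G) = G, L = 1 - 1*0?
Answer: -197485/230033 ≈ -0.85851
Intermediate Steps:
L = 1 (L = 1 + 0 = 1)
I = 18
w(z) = -⅕ (w(z) = 1/(-5) = -⅕)
S(A) = -18/5 (S(A) = 18*(-⅕) = -18/5)
(24938 + 14559)/(-46003 + S(V(-6))) = (24938 + 14559)/(-46003 - 18/5) = 39497/(-230033/5) = 39497*(-5/230033) = -197485/230033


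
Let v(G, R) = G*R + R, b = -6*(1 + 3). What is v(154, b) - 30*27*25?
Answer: -23970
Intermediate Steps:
b = -24 (b = -6*4 = -24)
v(G, R) = R + G*R
v(154, b) - 30*27*25 = -24*(1 + 154) - 30*27*25 = -24*155 - 810*25 = -3720 - 20250 = -23970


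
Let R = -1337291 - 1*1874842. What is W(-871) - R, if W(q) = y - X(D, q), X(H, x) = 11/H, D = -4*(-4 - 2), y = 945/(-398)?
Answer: 15341133679/4776 ≈ 3.2121e+6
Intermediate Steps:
y = -945/398 (y = 945*(-1/398) = -945/398 ≈ -2.3744)
R = -3212133 (R = -1337291 - 1874842 = -3212133)
D = 24 (D = -4*(-6) = 24)
W(q) = -13529/4776 (W(q) = -945/398 - 11/24 = -13529/4776)
W(-871) - R = -13529/4776 - 1*(-3212133) = -13529/4776 + 3212133 = 15341133679/4776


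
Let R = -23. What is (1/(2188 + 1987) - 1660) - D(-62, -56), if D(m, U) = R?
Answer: -6834474/4175 ≈ -1637.0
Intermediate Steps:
D(m, U) = -23
(1/(2188 + 1987) - 1660) - D(-62, -56) = (1/(2188 + 1987) - 1660) - 1*(-23) = (1/4175 - 1660) + 23 = -6930499/4175 + 23 = -6834474/4175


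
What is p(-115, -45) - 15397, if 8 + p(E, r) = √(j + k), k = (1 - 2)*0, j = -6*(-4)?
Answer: -15405 + 2*√6 ≈ -15400.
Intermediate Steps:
j = 24
k = 0 (k = -1*0 = 0)
p(E, r) = -8 + 2*√6 (p(E, r) = -8 + √(24 + 0) = -8 + √24 = -8 + 2*√6)
p(-115, -45) - 15397 = (-8 + 2*√6) - 15397 = -15405 + 2*√6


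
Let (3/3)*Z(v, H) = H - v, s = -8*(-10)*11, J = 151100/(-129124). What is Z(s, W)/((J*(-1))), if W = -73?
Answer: -30763793/37775 ≈ -814.40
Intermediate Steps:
J = -37775/32281 (J = 151100*(-1/129124) = -37775/32281 ≈ -1.1702)
s = 880 (s = 80*11 = 880)
Z(v, H) = H - v
Z(s, W)/((J*(-1))) = (-73 - 1*880)/((-37775/32281*(-1))) = (-73 - 880)/(37775/32281) = -953*32281/37775 = -30763793/37775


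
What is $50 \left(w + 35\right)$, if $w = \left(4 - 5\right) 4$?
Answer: $1550$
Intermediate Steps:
$w = -4$ ($w = \left(-1\right) 4 = -4$)
$50 \left(w + 35\right) = 50 \left(-4 + 35\right) = 50 \cdot 31 = 1550$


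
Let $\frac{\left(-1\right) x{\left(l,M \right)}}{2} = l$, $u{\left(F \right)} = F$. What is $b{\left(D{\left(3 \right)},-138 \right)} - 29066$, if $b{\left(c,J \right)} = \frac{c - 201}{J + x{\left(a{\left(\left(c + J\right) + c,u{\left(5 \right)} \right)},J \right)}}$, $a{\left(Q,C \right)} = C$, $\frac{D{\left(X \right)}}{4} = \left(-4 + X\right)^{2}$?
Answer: $- \frac{4301571}{148} \approx -29065.0$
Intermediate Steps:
$D{\left(X \right)} = 4 \left(-4 + X\right)^{2}$
$x{\left(l,M \right)} = - 2 l$
$b{\left(c,J \right)} = \frac{-201 + c}{-10 + J}$ ($b{\left(c,J \right)} = \frac{c - 201}{J - 10} = \frac{-201 + c}{J - 10} = \frac{-201 + c}{-10 + J}$)
$b{\left(D{\left(3 \right)},-138 \right)} - 29066 = \frac{-201 + 4 \left(-4 + 3\right)^{2}}{-10 - 138} - 29066 = \frac{-201 + 4 \left(-1\right)^{2}}{-148} - 29066 = - \frac{-201 + 4 \cdot 1}{148} - 29066 = - \frac{-201 + 4}{148} - 29066 = \left(- \frac{1}{148}\right) \left(-197\right) - 29066 = \frac{197}{148} - 29066 = - \frac{4301571}{148}$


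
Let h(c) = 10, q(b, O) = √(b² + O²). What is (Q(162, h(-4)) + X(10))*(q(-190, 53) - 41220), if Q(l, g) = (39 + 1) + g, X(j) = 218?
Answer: -11046960 + 268*√38909 ≈ -1.0994e+7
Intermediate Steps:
q(b, O) = √(O² + b²)
Q(l, g) = 40 + g
(Q(162, h(-4)) + X(10))*(q(-190, 53) - 41220) = ((40 + 10) + 218)*(√(53² + (-190)²) - 41220) = (50 + 218)*(√(2809 + 36100) - 41220) = 268*(√38909 - 41220) = 268*(-41220 + √38909) = -11046960 + 268*√38909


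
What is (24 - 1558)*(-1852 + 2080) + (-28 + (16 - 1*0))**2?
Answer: -349608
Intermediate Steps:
(24 - 1558)*(-1852 + 2080) + (-28 + (16 - 1*0))**2 = -1534*228 + (-28 + (16 + 0))**2 = -349752 + (-28 + 16)**2 = -349752 + (-12)**2 = -349752 + 144 = -349608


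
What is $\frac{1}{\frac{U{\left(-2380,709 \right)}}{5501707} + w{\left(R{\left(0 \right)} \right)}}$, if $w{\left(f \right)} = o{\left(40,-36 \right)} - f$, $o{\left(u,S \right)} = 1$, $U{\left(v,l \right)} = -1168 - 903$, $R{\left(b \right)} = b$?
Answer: $\frac{5501707}{5499636} \approx 1.0004$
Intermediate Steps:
$U{\left(v,l \right)} = -2071$
$w{\left(f \right)} = 1 - f$
$\frac{1}{\frac{U{\left(-2380,709 \right)}}{5501707} + w{\left(R{\left(0 \right)} \right)}} = \frac{1}{- \frac{2071}{5501707} + \left(1 - 0\right)} = \frac{1}{\left(-2071\right) \frac{1}{5501707} + \left(1 + 0\right)} = \frac{1}{- \frac{2071}{5501707} + 1} = \frac{1}{\frac{5499636}{5501707}} = \frac{5501707}{5499636}$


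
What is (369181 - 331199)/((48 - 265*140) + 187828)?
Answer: 18991/75388 ≈ 0.25191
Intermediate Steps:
(369181 - 331199)/((48 - 265*140) + 187828) = 37982/((48 - 37100) + 187828) = 37982/(-37052 + 187828) = 37982/150776 = 37982*(1/150776) = 18991/75388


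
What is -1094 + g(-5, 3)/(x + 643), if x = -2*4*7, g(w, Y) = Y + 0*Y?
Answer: -642175/587 ≈ -1094.0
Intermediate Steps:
g(w, Y) = Y (g(w, Y) = Y + 0 = Y)
x = -56 (x = -8*7 = -56)
-1094 + g(-5, 3)/(x + 643) = -1094 + 3/(-56 + 643) = -1094 + 3/587 = -642175/587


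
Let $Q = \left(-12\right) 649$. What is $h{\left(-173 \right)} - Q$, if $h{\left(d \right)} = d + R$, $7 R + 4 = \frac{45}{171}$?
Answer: $\frac{1012724}{133} \approx 7614.5$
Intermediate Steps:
$R = - \frac{71}{133}$ ($R = - \frac{4}{7} + \frac{45 \cdot \frac{1}{171}}{7} = - \frac{4}{7} + \frac{1}{7} \cdot \frac{5}{19} = - \frac{4}{7} + \frac{5}{133} = - \frac{71}{133} \approx -0.53383$)
$Q = -7788$
$h{\left(d \right)} = - \frac{71}{133} + d$ ($h{\left(d \right)} = d - \frac{71}{133} = - \frac{71}{133} + d$)
$h{\left(-173 \right)} - Q = \left(- \frac{71}{133} - 173\right) - -7788 = - \frac{23080}{133} + 7788 = \frac{1012724}{133}$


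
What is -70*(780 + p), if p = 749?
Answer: -107030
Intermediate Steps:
-70*(780 + p) = -70*(780 + 749) = -70*1529 = -107030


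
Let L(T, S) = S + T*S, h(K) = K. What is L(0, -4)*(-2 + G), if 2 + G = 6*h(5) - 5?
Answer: -84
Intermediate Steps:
L(T, S) = S + S*T
G = 23 (G = -2 + (6*5 - 5) = -2 + (30 - 5) = -2 + 25 = 23)
L(0, -4)*(-2 + G) = (-4*(1 + 0))*(-2 + 23) = -4*1*21 = -4*21 = -84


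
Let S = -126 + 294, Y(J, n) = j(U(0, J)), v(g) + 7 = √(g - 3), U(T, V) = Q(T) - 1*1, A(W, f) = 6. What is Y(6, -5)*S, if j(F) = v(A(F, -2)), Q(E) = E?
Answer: -1176 + 168*√3 ≈ -885.02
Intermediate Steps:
U(T, V) = -1 + T (U(T, V) = T - 1*1 = T - 1 = -1 + T)
v(g) = -7 + √(-3 + g) (v(g) = -7 + √(g - 3) = -7 + √(-3 + g))
j(F) = -7 + √3 (j(F) = -7 + √(-3 + 6) = -7 + √3)
Y(J, n) = -7 + √3
S = 168
Y(6, -5)*S = (-7 + √3)*168 = -1176 + 168*√3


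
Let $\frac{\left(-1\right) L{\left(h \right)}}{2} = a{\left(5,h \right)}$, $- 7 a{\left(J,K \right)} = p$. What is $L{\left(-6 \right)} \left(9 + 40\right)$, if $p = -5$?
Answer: $-70$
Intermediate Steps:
$a{\left(J,K \right)} = \frac{5}{7}$ ($a{\left(J,K \right)} = \left(- \frac{1}{7}\right) \left(-5\right) = \frac{5}{7}$)
$L{\left(h \right)} = - \frac{10}{7}$ ($L{\left(h \right)} = \left(-2\right) \frac{5}{7} = - \frac{10}{7}$)
$L{\left(-6 \right)} \left(9 + 40\right) = - \frac{10 \left(9 + 40\right)}{7} = \left(- \frac{10}{7}\right) 49 = -70$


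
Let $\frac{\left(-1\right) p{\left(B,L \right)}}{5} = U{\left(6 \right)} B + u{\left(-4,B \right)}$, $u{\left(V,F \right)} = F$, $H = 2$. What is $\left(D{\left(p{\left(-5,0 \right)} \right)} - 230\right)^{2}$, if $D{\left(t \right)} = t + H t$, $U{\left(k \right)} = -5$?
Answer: $280900$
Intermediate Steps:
$p{\left(B,L \right)} = 20 B$ ($p{\left(B,L \right)} = - 5 \left(- 5 B + B\right) = - 5 \left(- 4 B\right) = 20 B$)
$D{\left(t \right)} = 3 t$ ($D{\left(t \right)} = t + 2 t = 3 t$)
$\left(D{\left(p{\left(-5,0 \right)} \right)} - 230\right)^{2} = \left(3 \cdot 20 \left(-5\right) - 230\right)^{2} = \left(3 \left(-100\right) - 230\right)^{2} = \left(-300 - 230\right)^{2} = \left(-530\right)^{2} = 280900$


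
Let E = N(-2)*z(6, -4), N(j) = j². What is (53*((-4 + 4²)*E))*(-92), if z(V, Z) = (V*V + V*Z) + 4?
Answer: -3744768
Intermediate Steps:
z(V, Z) = 4 + V² + V*Z (z(V, Z) = (V² + V*Z) + 4 = 4 + V² + V*Z)
E = 64 (E = (-2)²*(4 + 6² + 6*(-4)) = 4*(4 + 36 - 24) = 4*16 = 64)
(53*((-4 + 4²)*E))*(-92) = (53*((-4 + 4²)*64))*(-92) = (53*((-4 + 16)*64))*(-92) = (53*(12*64))*(-92) = (53*768)*(-92) = 40704*(-92) = -3744768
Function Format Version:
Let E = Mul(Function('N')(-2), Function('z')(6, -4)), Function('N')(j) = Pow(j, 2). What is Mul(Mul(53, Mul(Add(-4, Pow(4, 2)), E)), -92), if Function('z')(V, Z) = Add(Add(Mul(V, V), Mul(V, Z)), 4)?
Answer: -3744768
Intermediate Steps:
Function('z')(V, Z) = Add(4, Pow(V, 2), Mul(V, Z)) (Function('z')(V, Z) = Add(Add(Pow(V, 2), Mul(V, Z)), 4) = Add(4, Pow(V, 2), Mul(V, Z)))
E = 64 (E = Mul(Pow(-2, 2), Add(4, Pow(6, 2), Mul(6, -4))) = Mul(4, Add(4, 36, -24)) = Mul(4, 16) = 64)
Mul(Mul(53, Mul(Add(-4, Pow(4, 2)), E)), -92) = Mul(Mul(53, Mul(Add(-4, Pow(4, 2)), 64)), -92) = Mul(Mul(53, Mul(Add(-4, 16), 64)), -92) = Mul(Mul(53, Mul(12, 64)), -92) = Mul(Mul(53, 768), -92) = Mul(40704, -92) = -3744768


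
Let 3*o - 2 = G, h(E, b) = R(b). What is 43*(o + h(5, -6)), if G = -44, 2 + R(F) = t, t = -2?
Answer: -774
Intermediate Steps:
R(F) = -4 (R(F) = -2 - 2 = -4)
h(E, b) = -4
o = -14 (o = ⅔ + (⅓)*(-44) = ⅔ - 44/3 = -14)
43*(o + h(5, -6)) = 43*(-14 - 4) = 43*(-18) = -774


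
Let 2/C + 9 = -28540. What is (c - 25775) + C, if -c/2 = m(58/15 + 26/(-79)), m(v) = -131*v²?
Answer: -901857460149293/40089219525 ≈ -22496.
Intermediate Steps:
C = -2/28549 (C = 2/(-9 - 28540) = 2/(-28549) = 2*(-1/28549) = -2/28549 ≈ -7.0055e-5)
c = 4604090368/1404225 (c = -(-262)*(58/15 + 26/(-79))² = -(-262)*(58*(1/15) + 26*(-1/79))² = -(-262)*(58/15 - 26/79)² = -(-262)*(4192/1185)² = -(-262)*17572864/1404225 = -2*(-2302045184/1404225) = 4604090368/1404225 ≈ 3278.7)
(c - 25775) + C = (4604090368/1404225 - 25775) - 2/28549 = -31589809007/1404225 - 2/28549 = -901857460149293/40089219525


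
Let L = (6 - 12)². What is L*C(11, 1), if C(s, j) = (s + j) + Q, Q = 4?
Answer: 576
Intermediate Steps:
L = 36 (L = (-6)² = 36)
C(s, j) = 4 + j + s (C(s, j) = (s + j) + 4 = (j + s) + 4 = 4 + j + s)
L*C(11, 1) = 36*(4 + 1 + 11) = 36*16 = 576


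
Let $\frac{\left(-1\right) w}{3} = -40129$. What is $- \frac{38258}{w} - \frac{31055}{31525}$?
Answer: $- \frac{988940347}{759040035} \approx -1.3029$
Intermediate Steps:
$w = 120387$ ($w = \left(-3\right) \left(-40129\right) = 120387$)
$- \frac{38258}{w} - \frac{31055}{31525} = - \frac{38258}{120387} - \frac{31055}{31525} = \left(-38258\right) \frac{1}{120387} - \frac{6211}{6305} = - \frac{38258}{120387} - \frac{6211}{6305} = - \frac{988940347}{759040035}$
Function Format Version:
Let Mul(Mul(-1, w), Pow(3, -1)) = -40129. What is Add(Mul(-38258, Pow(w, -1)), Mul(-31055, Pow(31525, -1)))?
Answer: Rational(-988940347, 759040035) ≈ -1.3029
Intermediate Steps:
w = 120387 (w = Mul(-3, -40129) = 120387)
Add(Mul(-38258, Pow(w, -1)), Mul(-31055, Pow(31525, -1))) = Add(Mul(-38258, Pow(120387, -1)), Mul(-31055, Pow(31525, -1))) = Add(Mul(-38258, Rational(1, 120387)), Mul(-31055, Rational(1, 31525))) = Add(Rational(-38258, 120387), Rational(-6211, 6305)) = Rational(-988940347, 759040035)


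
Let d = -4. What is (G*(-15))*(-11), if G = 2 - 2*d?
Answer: 1650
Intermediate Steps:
G = 10 (G = 2 - 2*(-4) = 2 + 8 = 10)
(G*(-15))*(-11) = (10*(-15))*(-11) = -150*(-11) = 1650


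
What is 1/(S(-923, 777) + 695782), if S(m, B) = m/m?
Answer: 1/695783 ≈ 1.4372e-6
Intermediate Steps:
S(m, B) = 1
1/(S(-923, 777) + 695782) = 1/(1 + 695782) = 1/695783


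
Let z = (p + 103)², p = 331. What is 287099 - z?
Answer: 98743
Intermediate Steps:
z = 188356 (z = (331 + 103)² = 434² = 188356)
287099 - z = 287099 - 1*188356 = 287099 - 188356 = 98743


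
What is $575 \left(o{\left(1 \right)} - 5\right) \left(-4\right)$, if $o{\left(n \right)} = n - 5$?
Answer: $20700$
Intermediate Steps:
$o{\left(n \right)} = -5 + n$
$575 \left(o{\left(1 \right)} - 5\right) \left(-4\right) = 575 \left(\left(-5 + 1\right) - 5\right) \left(-4\right) = 575 \left(-4 - 5\right) \left(-4\right) = 575 \left(\left(-9\right) \left(-4\right)\right) = 575 \cdot 36 = 20700$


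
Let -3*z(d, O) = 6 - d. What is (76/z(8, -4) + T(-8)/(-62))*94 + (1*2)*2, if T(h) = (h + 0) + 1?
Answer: 332649/31 ≈ 10731.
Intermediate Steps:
z(d, O) = -2 + d/3 (z(d, O) = -(6 - d)/3 = -2 + d/3)
T(h) = 1 + h (T(h) = h + 1 = 1 + h)
(76/z(8, -4) + T(-8)/(-62))*94 + (1*2)*2 = (76/(-2 + (⅓)*8) + (1 - 8)/(-62))*94 + (1*2)*2 = (76/(-2 + 8/3) - 7*(-1/62))*94 + 2*2 = (76/(⅔) + 7/62)*94 + 4 = (76*(3/2) + 7/62)*94 + 4 = (114 + 7/62)*94 + 4 = (7075/62)*94 + 4 = 332525/31 + 4 = 332649/31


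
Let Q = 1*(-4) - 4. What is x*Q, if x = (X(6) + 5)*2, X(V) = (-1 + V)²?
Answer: -480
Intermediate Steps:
Q = -8 (Q = -4 - 4 = -8)
x = 60 (x = ((-1 + 6)² + 5)*2 = (5² + 5)*2 = (25 + 5)*2 = 30*2 = 60)
x*Q = 60*(-8) = -480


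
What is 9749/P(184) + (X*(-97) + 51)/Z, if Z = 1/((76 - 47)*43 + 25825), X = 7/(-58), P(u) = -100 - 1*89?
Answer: 9304268927/5481 ≈ 1.6976e+6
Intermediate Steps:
P(u) = -189 (P(u) = -100 - 89 = -189)
X = -7/58 (X = 7*(-1/58) = -7/58 ≈ -0.12069)
Z = 1/27072 (Z = 1/(29*43 + 25825) = 1/(1247 + 25825) = 1/27072 ≈ 3.6939e-5)
9749/P(184) + (X*(-97) + 51)/Z = 9749/(-189) + (-7/58*(-97) + 51)/(1/27072) = 9749*(-1/189) + (679/58 + 51)*27072 = -9749/189 + (3637/58)*27072 = -9749/189 + 49230432/29 = 9304268927/5481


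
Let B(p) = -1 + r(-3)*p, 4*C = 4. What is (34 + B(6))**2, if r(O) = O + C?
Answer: 441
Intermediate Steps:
C = 1 (C = (1/4)*4 = 1)
r(O) = 1 + O (r(O) = O + 1 = 1 + O)
B(p) = -1 - 2*p (B(p) = -1 + (1 - 3)*p = -1 - 2*p)
(34 + B(6))**2 = (34 + (-1 - 2*6))**2 = (34 + (-1 - 12))**2 = (34 - 13)**2 = 21**2 = 441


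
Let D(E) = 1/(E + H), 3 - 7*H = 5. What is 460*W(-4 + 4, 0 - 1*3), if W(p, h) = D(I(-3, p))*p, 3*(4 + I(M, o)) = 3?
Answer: 0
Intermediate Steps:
H = -2/7 (H = 3/7 - 1/7*5 = 3/7 - 5/7 = -2/7 ≈ -0.28571)
I(M, o) = -3 (I(M, o) = -4 + (1/3)*3 = -4 + 1 = -3)
D(E) = 1/(-2/7 + E) (D(E) = 1/(E - 2/7) = 1/(-2/7 + E))
W(p, h) = -7*p/23 (W(p, h) = (7/(-2 + 7*(-3)))*p = (7/(-2 - 21))*p = (7/(-23))*p = (7*(-1/23))*p = -7*p/23)
460*W(-4 + 4, 0 - 1*3) = 460*(-7*(-4 + 4)/23) = 460*(-7/23*0) = 460*0 = 0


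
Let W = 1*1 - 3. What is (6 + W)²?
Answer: 16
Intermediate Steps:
W = -2 (W = 1 - 3 = -2)
(6 + W)² = (6 - 2)² = 4² = 16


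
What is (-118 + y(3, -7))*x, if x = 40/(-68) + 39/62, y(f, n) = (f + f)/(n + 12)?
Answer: -12556/2635 ≈ -4.7651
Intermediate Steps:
y(f, n) = 2*f/(12 + n) (y(f, n) = (2*f)/(12 + n) = 2*f/(12 + n))
x = 43/1054 (x = 40*(-1/68) + 39*(1/62) = -10/17 + 39/62 = 43/1054 ≈ 0.040797)
(-118 + y(3, -7))*x = (-118 + 2*3/(12 - 7))*(43/1054) = (-118 + 2*3/5)*(43/1054) = (-118 + 2*3*(⅕))*(43/1054) = (-118 + 6/5)*(43/1054) = -584/5*43/1054 = -12556/2635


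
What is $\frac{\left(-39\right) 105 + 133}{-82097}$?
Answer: $\frac{3962}{82097} \approx 0.04826$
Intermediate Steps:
$\frac{\left(-39\right) 105 + 133}{-82097} = \left(-4095 + 133\right) \left(- \frac{1}{82097}\right) = \left(-3962\right) \left(- \frac{1}{82097}\right) = \frac{3962}{82097}$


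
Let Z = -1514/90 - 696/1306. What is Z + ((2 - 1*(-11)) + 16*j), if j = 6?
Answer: 2692984/29385 ≈ 91.645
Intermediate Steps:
Z = -509981/29385 (Z = -1514*1/90 - 696*1/1306 = -757/45 - 348/653 = -509981/29385 ≈ -17.355)
Z + ((2 - 1*(-11)) + 16*j) = -509981/29385 + ((2 - 1*(-11)) + 16*6) = -509981/29385 + ((2 + 11) + 96) = -509981/29385 + (13 + 96) = -509981/29385 + 109 = 2692984/29385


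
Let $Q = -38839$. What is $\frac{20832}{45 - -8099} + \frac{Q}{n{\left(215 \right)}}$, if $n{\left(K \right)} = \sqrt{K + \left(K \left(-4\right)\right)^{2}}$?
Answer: $\frac{1302}{509} - \frac{38839 \sqrt{739815}}{739815} \approx -42.597$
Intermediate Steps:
$n{\left(K \right)} = \sqrt{K + 16 K^{2}}$ ($n{\left(K \right)} = \sqrt{K + \left(- 4 K\right)^{2}} = \sqrt{K + 16 K^{2}}$)
$\frac{20832}{45 - -8099} + \frac{Q}{n{\left(215 \right)}} = \frac{20832}{45 - -8099} - \frac{38839}{\sqrt{215 \left(1 + 16 \cdot 215\right)}} = \frac{20832}{45 + 8099} - \frac{38839}{\sqrt{215 \left(1 + 3440\right)}} = \frac{20832}{8144} - \frac{38839}{\sqrt{215 \cdot 3441}} = 20832 \cdot \frac{1}{8144} - \frac{38839}{\sqrt{739815}} = \frac{1302}{509} - 38839 \frac{\sqrt{739815}}{739815} = \frac{1302}{509} - \frac{38839 \sqrt{739815}}{739815}$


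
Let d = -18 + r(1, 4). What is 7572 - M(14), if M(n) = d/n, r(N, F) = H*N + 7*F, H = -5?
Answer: 106003/14 ≈ 7571.6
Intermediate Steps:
r(N, F) = -5*N + 7*F
d = 5 (d = -18 + (-5*1 + 7*4) = -18 + (-5 + 28) = -18 + 23 = 5)
M(n) = 5/n
7572 - M(14) = 7572 - 5/14 = 106003/14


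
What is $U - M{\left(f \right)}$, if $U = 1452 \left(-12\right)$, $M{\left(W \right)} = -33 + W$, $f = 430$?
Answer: $-17821$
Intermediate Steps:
$U = -17424$
$U - M{\left(f \right)} = -17424 - \left(-33 + 430\right) = -17424 - 397 = -17821$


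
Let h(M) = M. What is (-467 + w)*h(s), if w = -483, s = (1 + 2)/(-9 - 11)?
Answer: 285/2 ≈ 142.50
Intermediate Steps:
s = -3/20 (s = 3/(-20) = 3*(-1/20) = -3/20 ≈ -0.15000)
(-467 + w)*h(s) = (-467 - 483)*(-3/20) = -950*(-3/20) = 285/2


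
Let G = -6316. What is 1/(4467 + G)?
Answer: -1/1849 ≈ -0.00054083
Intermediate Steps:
1/(4467 + G) = 1/(4467 - 6316) = 1/(-1849) = -1/1849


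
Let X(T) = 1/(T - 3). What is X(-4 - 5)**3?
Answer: -1/1728 ≈ -0.00057870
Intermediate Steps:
X(T) = 1/(-3 + T)
X(-4 - 5)**3 = (1/(-3 + (-4 - 5)))**3 = (1/(-3 - 9))**3 = (1/(-12))**3 = (-1/12)**3 = -1/1728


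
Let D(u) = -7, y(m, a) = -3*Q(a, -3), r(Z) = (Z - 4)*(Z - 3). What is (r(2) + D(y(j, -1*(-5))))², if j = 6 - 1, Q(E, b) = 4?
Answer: 25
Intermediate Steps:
r(Z) = (-4 + Z)*(-3 + Z)
j = 5
y(m, a) = -12 (y(m, a) = -3*4 = -12)
(r(2) + D(y(j, -1*(-5))))² = ((12 + 2² - 7*2) - 7)² = ((12 + 4 - 14) - 7)² = (2 - 7)² = (-5)² = 25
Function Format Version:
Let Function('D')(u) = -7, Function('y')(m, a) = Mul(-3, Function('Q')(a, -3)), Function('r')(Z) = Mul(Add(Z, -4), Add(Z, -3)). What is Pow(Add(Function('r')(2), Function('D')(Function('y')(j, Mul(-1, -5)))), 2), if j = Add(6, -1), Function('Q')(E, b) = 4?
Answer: 25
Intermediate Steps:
Function('r')(Z) = Mul(Add(-4, Z), Add(-3, Z))
j = 5
Function('y')(m, a) = -12 (Function('y')(m, a) = Mul(-3, 4) = -12)
Pow(Add(Function('r')(2), Function('D')(Function('y')(j, Mul(-1, -5)))), 2) = Pow(Add(Add(12, Pow(2, 2), Mul(-7, 2)), -7), 2) = Pow(Add(Add(12, 4, -14), -7), 2) = Pow(Add(2, -7), 2) = Pow(-5, 2) = 25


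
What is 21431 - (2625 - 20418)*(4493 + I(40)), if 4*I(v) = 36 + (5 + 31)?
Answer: 80285654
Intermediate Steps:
I(v) = 18 (I(v) = (36 + (5 + 31))/4 = (36 + 36)/4 = (¼)*72 = 18)
21431 - (2625 - 20418)*(4493 + I(40)) = 21431 - (2625 - 20418)*(4493 + 18) = 21431 - (-17793)*4511 = 21431 - 1*(-80264223) = 21431 + 80264223 = 80285654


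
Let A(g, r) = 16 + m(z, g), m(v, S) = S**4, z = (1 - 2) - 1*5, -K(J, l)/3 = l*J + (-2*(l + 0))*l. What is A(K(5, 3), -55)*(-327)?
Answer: -2150679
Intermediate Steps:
K(J, l) = 6*l**2 - 3*J*l (K(J, l) = -3*(l*J + (-2*(l + 0))*l) = -3*(J*l + (-2*l)*l) = -3*(J*l - 2*l**2) = -3*(-2*l**2 + J*l) = 6*l**2 - 3*J*l)
z = -6 (z = -1 - 5 = -6)
A(g, r) = 16 + g**4
A(K(5, 3), -55)*(-327) = (16 + (3*3*(-1*5 + 2*3))**4)*(-327) = (16 + (3*3*(-5 + 6))**4)*(-327) = (16 + (3*3*1)**4)*(-327) = (16 + 9**4)*(-327) = (16 + 6561)*(-327) = 6577*(-327) = -2150679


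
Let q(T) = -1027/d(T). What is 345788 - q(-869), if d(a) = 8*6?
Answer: 16598851/48 ≈ 3.4581e+5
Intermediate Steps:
d(a) = 48
q(T) = -1027/48
345788 - q(-869) = 345788 - 1*(-1027/48) = 345788 + 1027/48 = 16598851/48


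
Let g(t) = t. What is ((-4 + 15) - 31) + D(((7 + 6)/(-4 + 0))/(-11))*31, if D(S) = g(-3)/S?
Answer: -4352/13 ≈ -334.77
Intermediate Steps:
D(S) = -3/S
((-4 + 15) - 31) + D(((7 + 6)/(-4 + 0))/(-11))*31 = ((-4 + 15) - 31) - 3*(-11*(-4 + 0)/(7 + 6))*31 = (11 - 31) - 3/((13/(-4))*(-1/11))*31 = -20 - 3/((13*(-1/4))*(-1/11))*31 = -20 - 3/((-13/4*(-1/11)))*31 = -20 - 3/13/44*31 = -20 - 3*44/13*31 = -20 - 132/13*31 = -20 - 4092/13 = -4352/13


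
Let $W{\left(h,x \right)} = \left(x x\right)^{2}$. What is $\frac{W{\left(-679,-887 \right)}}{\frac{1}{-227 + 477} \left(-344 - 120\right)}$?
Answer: $- \frac{77375682420125}{232} \approx -3.3352 \cdot 10^{11}$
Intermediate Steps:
$W{\left(h,x \right)} = x^{4}$ ($W{\left(h,x \right)} = \left(x^{2}\right)^{2} = x^{4}$)
$\frac{W{\left(-679,-887 \right)}}{\frac{1}{-227 + 477} \left(-344 - 120\right)} = \frac{\left(-887\right)^{4}}{\frac{1}{-227 + 477} \left(-344 - 120\right)} = \frac{619005459361}{\frac{1}{250} \left(-464\right)} = \frac{619005459361}{- \frac{232}{125}} = 619005459361 \left(- \frac{125}{232}\right) = - \frac{77375682420125}{232}$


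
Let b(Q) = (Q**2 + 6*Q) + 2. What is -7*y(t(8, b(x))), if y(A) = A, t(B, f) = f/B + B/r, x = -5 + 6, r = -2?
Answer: 161/8 ≈ 20.125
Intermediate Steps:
x = 1
b(Q) = 2 + Q**2 + 6*Q
t(B, f) = -B/2 + f/B (t(B, f) = f/B + B/(-2) = f/B + B*(-1/2) = f/B - B/2 = -B/2 + f/B)
-7*y(t(8, b(x))) = -7*(-1/2*8 + (2 + 1**2 + 6*1)/8) = -7*(-4 + (2 + 1 + 6)*(1/8)) = -7*(-4 + 9*(1/8)) = -7*(-4 + 9/8) = -7*(-23/8) = 161/8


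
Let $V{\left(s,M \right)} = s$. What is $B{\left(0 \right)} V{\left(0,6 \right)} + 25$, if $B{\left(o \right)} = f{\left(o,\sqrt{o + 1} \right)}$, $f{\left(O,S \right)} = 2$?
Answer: $25$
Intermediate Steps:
$B{\left(o \right)} = 2$
$B{\left(0 \right)} V{\left(0,6 \right)} + 25 = 2 \cdot 0 + 25 = 0 + 25 = 25$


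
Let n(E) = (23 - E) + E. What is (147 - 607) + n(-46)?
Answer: -437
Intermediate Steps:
n(E) = 23
(147 - 607) + n(-46) = (147 - 607) + 23 = -460 + 23 = -437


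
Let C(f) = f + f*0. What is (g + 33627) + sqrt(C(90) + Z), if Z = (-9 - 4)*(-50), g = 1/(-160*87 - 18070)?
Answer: 1075727729/31990 + 2*sqrt(185) ≈ 33654.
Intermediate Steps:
C(f) = f (C(f) = f + 0 = f)
g = -1/31990 (g = 1/(-13920 - 18070) = 1/(-31990) = -1/31990 ≈ -3.1260e-5)
Z = 650 (Z = -13*(-50) = 650)
(g + 33627) + sqrt(C(90) + Z) = (-1/31990 + 33627) + sqrt(90 + 650) = 1075727729/31990 + sqrt(740) = 1075727729/31990 + 2*sqrt(185)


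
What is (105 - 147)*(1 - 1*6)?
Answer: 210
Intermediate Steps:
(105 - 147)*(1 - 1*6) = -42*(1 - 6) = -42*(-5) = 210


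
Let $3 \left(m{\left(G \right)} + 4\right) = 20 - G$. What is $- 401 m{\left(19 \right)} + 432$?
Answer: $\frac{5707}{3} \approx 1902.3$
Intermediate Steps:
$m{\left(G \right)} = \frac{8}{3} - \frac{G}{3}$ ($m{\left(G \right)} = -4 + \frac{20 - G}{3} = -4 - \left(- \frac{20}{3} + \frac{G}{3}\right) = \frac{8}{3} - \frac{G}{3}$)
$- 401 m{\left(19 \right)} + 432 = - 401 \left(\frac{8}{3} - \frac{19}{3}\right) + 432 = \left(-401\right) \left(- \frac{11}{3}\right) + 432 = \frac{4411}{3} + 432 = \frac{5707}{3}$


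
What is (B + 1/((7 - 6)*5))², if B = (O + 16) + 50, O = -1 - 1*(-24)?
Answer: 198916/25 ≈ 7956.6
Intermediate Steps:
O = 23 (O = -1 + 24 = 23)
B = 89 (B = (23 + 16) + 50 = 39 + 50 = 89)
(B + 1/((7 - 6)*5))² = (89 + 1/((7 - 6)*5))² = (89 + 1/(1*5))² = (89 + 1/5)² = (89 + ⅕)² = (446/5)² = 198916/25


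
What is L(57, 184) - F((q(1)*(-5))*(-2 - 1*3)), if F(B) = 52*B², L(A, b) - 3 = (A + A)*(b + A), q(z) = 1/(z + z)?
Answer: 19352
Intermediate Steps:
q(z) = 1/(2*z)
L(A, b) = 3 + 2*A*(A + b) (L(A, b) = 3 + (A + A)*(b + A) = 3 + (2*A)*(A + b) = 3 + 2*A*(A + b))
L(57, 184) - F((q(1)*(-5))*(-2 - 1*3)) = (3 + 2*57² + 2*57*184) - 52*((((½)/1)*(-5))*(-2 - 1*3))² = (3 + 2*3249 + 20976) - 52*((((½)*1)*(-5))*(-2 - 3))² = (3 + 6498 + 20976) - 52*(((½)*(-5))*(-5))² = 27477 - 52*(-5/2*(-5))² = 27477 - 52*(25/2)² = 27477 - 52*625/4 = 27477 - 1*8125 = 27477 - 8125 = 19352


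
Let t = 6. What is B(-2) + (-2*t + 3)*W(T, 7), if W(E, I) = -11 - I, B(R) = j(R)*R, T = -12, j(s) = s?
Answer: 166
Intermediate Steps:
B(R) = R**2 (B(R) = R*R = R**2)
B(-2) + (-2*t + 3)*W(T, 7) = (-2)**2 + (-2*6 + 3)*(-11 - 1*7) = 4 + (-12 + 3)*(-11 - 7) = 4 - 9*(-18) = 4 + 162 = 166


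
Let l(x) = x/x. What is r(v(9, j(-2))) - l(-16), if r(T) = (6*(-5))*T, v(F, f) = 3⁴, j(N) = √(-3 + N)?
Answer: -2431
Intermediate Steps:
l(x) = 1
v(F, f) = 81
r(T) = -30*T
r(v(9, j(-2))) - l(-16) = -30*81 - 1*1 = -2430 - 1 = -2431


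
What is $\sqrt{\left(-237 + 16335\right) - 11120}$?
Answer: $\sqrt{4978} \approx 70.555$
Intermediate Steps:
$\sqrt{\left(-237 + 16335\right) - 11120} = \sqrt{16098 - 11120} = \sqrt{4978}$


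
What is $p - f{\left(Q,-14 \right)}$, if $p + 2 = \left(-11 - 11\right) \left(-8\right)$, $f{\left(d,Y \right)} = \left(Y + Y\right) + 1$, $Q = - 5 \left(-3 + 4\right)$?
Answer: $201$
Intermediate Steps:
$Q = -5$ ($Q = \left(-5\right) 1 = -5$)
$f{\left(d,Y \right)} = 1 + 2 Y$ ($f{\left(d,Y \right)} = 2 Y + 1 = 1 + 2 Y$)
$p = 174$ ($p = -2 + \left(-11 - 11\right) \left(-8\right) = -2 - -176 = -2 + 176 = 174$)
$p - f{\left(Q,-14 \right)} = 174 - \left(1 + 2 \left(-14\right)\right) = 174 - \left(1 - 28\right) = 174 - -27 = 174 + 27 = 201$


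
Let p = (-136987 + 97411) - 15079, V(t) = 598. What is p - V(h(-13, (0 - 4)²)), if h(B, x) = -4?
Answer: -55253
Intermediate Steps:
p = -54655 (p = -39576 - 15079 = -54655)
p - V(h(-13, (0 - 4)²)) = -54655 - 1*598 = -54655 - 598 = -55253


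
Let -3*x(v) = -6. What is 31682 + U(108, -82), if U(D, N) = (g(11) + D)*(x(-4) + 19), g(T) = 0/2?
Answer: 33950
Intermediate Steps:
x(v) = 2 (x(v) = -1/3*(-6) = 2)
g(T) = 0 (g(T) = 0*(1/2) = 0)
U(D, N) = 21*D (U(D, N) = (0 + D)*(2 + 19) = D*21 = 21*D)
31682 + U(108, -82) = 31682 + 21*108 = 31682 + 2268 = 33950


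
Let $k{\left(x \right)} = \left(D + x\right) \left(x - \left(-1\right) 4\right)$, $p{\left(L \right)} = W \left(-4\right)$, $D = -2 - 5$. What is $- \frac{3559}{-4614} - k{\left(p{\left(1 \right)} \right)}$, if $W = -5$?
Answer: $- \frac{1436009}{4614} \approx -311.23$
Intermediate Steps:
$D = -7$ ($D = -2 - 5 = -7$)
$p{\left(L \right)} = 20$ ($p{\left(L \right)} = \left(-5\right) \left(-4\right) = 20$)
$k{\left(x \right)} = \left(-7 + x\right) \left(4 + x\right)$ ($k{\left(x \right)} = \left(-7 + x\right) \left(x - \left(-1\right) 4\right) = \left(-7 + x\right) \left(x - -4\right) = \left(-7 + x\right) \left(x + 4\right) = \left(-7 + x\right) \left(4 + x\right)$)
$- \frac{3559}{-4614} - k{\left(p{\left(1 \right)} \right)} = - \frac{3559}{-4614} - \left(-28 + 20^{2} - 60\right) = \left(-3559\right) \left(- \frac{1}{4614}\right) - \left(-28 + 400 - 60\right) = \frac{3559}{4614} - 312 = - \frac{1436009}{4614}$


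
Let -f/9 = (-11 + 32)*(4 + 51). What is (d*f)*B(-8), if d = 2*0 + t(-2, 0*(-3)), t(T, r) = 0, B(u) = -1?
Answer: 0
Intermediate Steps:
d = 0 (d = 2*0 + 0 = 0 + 0 = 0)
f = -10395 (f = -9*(-11 + 32)*(4 + 51) = -189*55 = -9*1155 = -10395)
(d*f)*B(-8) = (0*(-10395))*(-1) = 0*(-1) = 0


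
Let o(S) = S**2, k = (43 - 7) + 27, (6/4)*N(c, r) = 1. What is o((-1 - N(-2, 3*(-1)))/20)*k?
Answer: 7/16 ≈ 0.43750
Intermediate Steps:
N(c, r) = 2/3 (N(c, r) = (2/3)*1 = 2/3)
k = 63 (k = 36 + 27 = 63)
o((-1 - N(-2, 3*(-1)))/20)*k = ((-1 - 1*2/3)/20)**2*63 = ((-1 - 2/3)*(1/20))**2*63 = (-5/3*1/20)**2*63 = (-1/12)**2*63 = (1/144)*63 = 7/16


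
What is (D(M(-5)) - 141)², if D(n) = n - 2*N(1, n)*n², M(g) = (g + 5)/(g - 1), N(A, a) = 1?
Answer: 19881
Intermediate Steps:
M(g) = (5 + g)/(-1 + g)
D(n) = n - 2*n²
(D(M(-5)) - 141)² = (((5 - 5)/(-1 - 5))*(1 - 2*(5 - 5)/(-1 - 5)) - 141)² = ((0/(-6))*(1 - 2*0/(-6)) - 141)² = ((-⅙*0)*(1 - (-1)*0/3) - 141)² = (0*(1 - 2*0) - 141)² = (0*(1 + 0) - 141)² = (0*1 - 141)² = (0 - 141)² = (-141)² = 19881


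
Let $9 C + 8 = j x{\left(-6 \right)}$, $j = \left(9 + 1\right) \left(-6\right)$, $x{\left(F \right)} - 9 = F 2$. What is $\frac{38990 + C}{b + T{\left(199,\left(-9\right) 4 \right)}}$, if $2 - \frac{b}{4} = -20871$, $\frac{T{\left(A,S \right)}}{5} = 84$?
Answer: $\frac{175541}{377604} \approx 0.46488$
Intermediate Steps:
$T{\left(A,S \right)} = 420$ ($T{\left(A,S \right)} = 5 \cdot 84 = 420$)
$x{\left(F \right)} = 9 + 2 F$ ($x{\left(F \right)} = 9 + F 2 = 9 + 2 F$)
$j = -60$ ($j = 10 \left(-6\right) = -60$)
$b = 83492$ ($b = 8 - -83484 = 8 + 83484 = 83492$)
$C = \frac{172}{9}$ ($C = - \frac{8}{9} + \frac{\left(-60\right) \left(9 + 2 \left(-6\right)\right)}{9} = - \frac{8}{9} + \frac{\left(-60\right) \left(9 - 12\right)}{9} = - \frac{8}{9} + \frac{\left(-60\right) \left(-3\right)}{9} = - \frac{8}{9} + \frac{1}{9} \cdot 180 = - \frac{8}{9} + 20 = \frac{172}{9} \approx 19.111$)
$\frac{38990 + C}{b + T{\left(199,\left(-9\right) 4 \right)}} = \frac{38990 + \frac{172}{9}}{83492 + 420} = \frac{351082}{9 \cdot 83912} = \frac{351082}{9} \cdot \frac{1}{83912} = \frac{175541}{377604}$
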